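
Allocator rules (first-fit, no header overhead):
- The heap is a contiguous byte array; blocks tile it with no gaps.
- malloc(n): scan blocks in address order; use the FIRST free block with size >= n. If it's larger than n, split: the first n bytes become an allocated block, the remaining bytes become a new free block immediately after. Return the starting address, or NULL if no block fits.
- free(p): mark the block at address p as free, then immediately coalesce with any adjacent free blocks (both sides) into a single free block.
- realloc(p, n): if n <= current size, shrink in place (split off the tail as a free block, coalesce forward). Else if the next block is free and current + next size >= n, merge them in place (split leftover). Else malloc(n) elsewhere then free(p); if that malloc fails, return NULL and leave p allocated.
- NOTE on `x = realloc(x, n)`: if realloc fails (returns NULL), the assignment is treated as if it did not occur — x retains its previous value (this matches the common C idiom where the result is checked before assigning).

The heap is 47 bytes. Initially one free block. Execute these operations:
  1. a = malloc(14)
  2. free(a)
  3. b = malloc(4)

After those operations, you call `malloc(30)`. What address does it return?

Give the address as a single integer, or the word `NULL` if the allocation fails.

Op 1: a = malloc(14) -> a = 0; heap: [0-13 ALLOC][14-46 FREE]
Op 2: free(a) -> (freed a); heap: [0-46 FREE]
Op 3: b = malloc(4) -> b = 0; heap: [0-3 ALLOC][4-46 FREE]
malloc(30): first-fit scan over [0-3 ALLOC][4-46 FREE] -> 4

Answer: 4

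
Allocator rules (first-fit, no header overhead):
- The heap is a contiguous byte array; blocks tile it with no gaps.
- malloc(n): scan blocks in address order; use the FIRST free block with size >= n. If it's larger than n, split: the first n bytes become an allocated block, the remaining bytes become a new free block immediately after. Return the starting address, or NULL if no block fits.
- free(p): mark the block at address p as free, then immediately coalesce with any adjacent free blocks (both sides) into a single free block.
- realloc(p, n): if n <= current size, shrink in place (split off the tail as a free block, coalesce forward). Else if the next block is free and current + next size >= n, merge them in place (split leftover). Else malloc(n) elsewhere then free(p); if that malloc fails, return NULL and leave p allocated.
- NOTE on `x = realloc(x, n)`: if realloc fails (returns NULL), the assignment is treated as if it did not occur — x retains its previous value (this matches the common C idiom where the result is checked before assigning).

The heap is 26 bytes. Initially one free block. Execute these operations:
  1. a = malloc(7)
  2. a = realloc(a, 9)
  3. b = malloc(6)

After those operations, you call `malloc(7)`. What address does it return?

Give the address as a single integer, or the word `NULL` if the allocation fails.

Op 1: a = malloc(7) -> a = 0; heap: [0-6 ALLOC][7-25 FREE]
Op 2: a = realloc(a, 9) -> a = 0; heap: [0-8 ALLOC][9-25 FREE]
Op 3: b = malloc(6) -> b = 9; heap: [0-8 ALLOC][9-14 ALLOC][15-25 FREE]
malloc(7): first-fit scan over [0-8 ALLOC][9-14 ALLOC][15-25 FREE] -> 15

Answer: 15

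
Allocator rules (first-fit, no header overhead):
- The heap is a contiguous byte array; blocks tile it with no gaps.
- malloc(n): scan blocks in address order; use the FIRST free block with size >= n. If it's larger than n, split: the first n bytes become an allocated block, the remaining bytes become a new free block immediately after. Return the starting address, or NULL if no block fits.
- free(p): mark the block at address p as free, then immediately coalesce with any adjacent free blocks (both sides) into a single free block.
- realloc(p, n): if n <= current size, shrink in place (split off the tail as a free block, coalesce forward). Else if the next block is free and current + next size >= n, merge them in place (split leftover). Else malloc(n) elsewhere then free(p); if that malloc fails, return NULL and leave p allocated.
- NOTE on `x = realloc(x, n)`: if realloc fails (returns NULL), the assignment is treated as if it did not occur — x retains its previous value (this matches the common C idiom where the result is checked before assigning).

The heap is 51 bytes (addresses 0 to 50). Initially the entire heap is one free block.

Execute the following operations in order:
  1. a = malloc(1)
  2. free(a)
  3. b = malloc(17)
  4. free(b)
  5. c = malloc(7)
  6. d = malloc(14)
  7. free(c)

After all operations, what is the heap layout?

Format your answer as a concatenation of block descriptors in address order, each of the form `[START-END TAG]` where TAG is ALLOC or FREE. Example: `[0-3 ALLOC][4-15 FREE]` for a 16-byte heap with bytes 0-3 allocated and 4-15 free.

Op 1: a = malloc(1) -> a = 0; heap: [0-0 ALLOC][1-50 FREE]
Op 2: free(a) -> (freed a); heap: [0-50 FREE]
Op 3: b = malloc(17) -> b = 0; heap: [0-16 ALLOC][17-50 FREE]
Op 4: free(b) -> (freed b); heap: [0-50 FREE]
Op 5: c = malloc(7) -> c = 0; heap: [0-6 ALLOC][7-50 FREE]
Op 6: d = malloc(14) -> d = 7; heap: [0-6 ALLOC][7-20 ALLOC][21-50 FREE]
Op 7: free(c) -> (freed c); heap: [0-6 FREE][7-20 ALLOC][21-50 FREE]

Answer: [0-6 FREE][7-20 ALLOC][21-50 FREE]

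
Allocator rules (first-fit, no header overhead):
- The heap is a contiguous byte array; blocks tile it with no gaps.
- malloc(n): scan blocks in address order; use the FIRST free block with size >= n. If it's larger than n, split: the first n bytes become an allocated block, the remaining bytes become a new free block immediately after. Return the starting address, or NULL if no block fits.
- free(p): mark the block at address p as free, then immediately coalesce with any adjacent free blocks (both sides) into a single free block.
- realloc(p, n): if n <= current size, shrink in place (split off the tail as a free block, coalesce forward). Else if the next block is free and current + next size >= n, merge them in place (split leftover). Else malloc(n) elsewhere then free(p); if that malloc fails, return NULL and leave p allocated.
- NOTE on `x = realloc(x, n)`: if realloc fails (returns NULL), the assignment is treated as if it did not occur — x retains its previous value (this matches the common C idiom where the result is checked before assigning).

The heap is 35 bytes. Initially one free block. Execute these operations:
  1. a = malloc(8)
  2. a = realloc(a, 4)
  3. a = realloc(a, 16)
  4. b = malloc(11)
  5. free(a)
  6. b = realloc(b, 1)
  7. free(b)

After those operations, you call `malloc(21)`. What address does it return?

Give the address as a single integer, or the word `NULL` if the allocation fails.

Answer: 0

Derivation:
Op 1: a = malloc(8) -> a = 0; heap: [0-7 ALLOC][8-34 FREE]
Op 2: a = realloc(a, 4) -> a = 0; heap: [0-3 ALLOC][4-34 FREE]
Op 3: a = realloc(a, 16) -> a = 0; heap: [0-15 ALLOC][16-34 FREE]
Op 4: b = malloc(11) -> b = 16; heap: [0-15 ALLOC][16-26 ALLOC][27-34 FREE]
Op 5: free(a) -> (freed a); heap: [0-15 FREE][16-26 ALLOC][27-34 FREE]
Op 6: b = realloc(b, 1) -> b = 16; heap: [0-15 FREE][16-16 ALLOC][17-34 FREE]
Op 7: free(b) -> (freed b); heap: [0-34 FREE]
malloc(21): first-fit scan over [0-34 FREE] -> 0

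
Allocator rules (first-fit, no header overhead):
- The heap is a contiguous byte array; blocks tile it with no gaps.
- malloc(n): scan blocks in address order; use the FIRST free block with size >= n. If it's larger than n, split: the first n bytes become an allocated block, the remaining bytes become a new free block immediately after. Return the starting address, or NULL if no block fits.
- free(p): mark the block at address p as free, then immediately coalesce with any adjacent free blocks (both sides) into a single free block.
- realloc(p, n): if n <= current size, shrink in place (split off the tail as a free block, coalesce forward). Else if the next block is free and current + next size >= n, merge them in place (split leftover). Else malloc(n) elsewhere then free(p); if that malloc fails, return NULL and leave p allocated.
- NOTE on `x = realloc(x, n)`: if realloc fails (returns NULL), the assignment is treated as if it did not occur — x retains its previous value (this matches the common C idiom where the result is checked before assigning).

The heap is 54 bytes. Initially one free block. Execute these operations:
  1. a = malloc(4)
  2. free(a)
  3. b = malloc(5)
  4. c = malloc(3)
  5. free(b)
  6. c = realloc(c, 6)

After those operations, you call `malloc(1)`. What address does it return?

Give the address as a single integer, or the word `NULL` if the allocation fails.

Answer: 0

Derivation:
Op 1: a = malloc(4) -> a = 0; heap: [0-3 ALLOC][4-53 FREE]
Op 2: free(a) -> (freed a); heap: [0-53 FREE]
Op 3: b = malloc(5) -> b = 0; heap: [0-4 ALLOC][5-53 FREE]
Op 4: c = malloc(3) -> c = 5; heap: [0-4 ALLOC][5-7 ALLOC][8-53 FREE]
Op 5: free(b) -> (freed b); heap: [0-4 FREE][5-7 ALLOC][8-53 FREE]
Op 6: c = realloc(c, 6) -> c = 5; heap: [0-4 FREE][5-10 ALLOC][11-53 FREE]
malloc(1): first-fit scan over [0-4 FREE][5-10 ALLOC][11-53 FREE] -> 0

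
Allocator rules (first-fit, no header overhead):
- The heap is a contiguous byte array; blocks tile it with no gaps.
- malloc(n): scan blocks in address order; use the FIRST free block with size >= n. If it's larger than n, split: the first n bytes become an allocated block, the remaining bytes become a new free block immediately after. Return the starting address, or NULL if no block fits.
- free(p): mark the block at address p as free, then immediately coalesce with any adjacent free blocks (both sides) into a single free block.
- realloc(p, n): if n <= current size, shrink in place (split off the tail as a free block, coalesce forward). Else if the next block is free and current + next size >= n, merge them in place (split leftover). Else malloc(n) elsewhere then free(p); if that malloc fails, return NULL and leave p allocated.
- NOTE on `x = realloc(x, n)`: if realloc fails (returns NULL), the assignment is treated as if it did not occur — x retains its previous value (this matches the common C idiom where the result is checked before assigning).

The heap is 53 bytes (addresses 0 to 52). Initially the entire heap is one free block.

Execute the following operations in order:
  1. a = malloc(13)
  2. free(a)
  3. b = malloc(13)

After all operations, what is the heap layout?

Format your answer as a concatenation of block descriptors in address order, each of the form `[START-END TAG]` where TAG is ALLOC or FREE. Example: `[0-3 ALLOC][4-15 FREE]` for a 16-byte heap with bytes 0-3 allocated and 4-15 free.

Op 1: a = malloc(13) -> a = 0; heap: [0-12 ALLOC][13-52 FREE]
Op 2: free(a) -> (freed a); heap: [0-52 FREE]
Op 3: b = malloc(13) -> b = 0; heap: [0-12 ALLOC][13-52 FREE]

Answer: [0-12 ALLOC][13-52 FREE]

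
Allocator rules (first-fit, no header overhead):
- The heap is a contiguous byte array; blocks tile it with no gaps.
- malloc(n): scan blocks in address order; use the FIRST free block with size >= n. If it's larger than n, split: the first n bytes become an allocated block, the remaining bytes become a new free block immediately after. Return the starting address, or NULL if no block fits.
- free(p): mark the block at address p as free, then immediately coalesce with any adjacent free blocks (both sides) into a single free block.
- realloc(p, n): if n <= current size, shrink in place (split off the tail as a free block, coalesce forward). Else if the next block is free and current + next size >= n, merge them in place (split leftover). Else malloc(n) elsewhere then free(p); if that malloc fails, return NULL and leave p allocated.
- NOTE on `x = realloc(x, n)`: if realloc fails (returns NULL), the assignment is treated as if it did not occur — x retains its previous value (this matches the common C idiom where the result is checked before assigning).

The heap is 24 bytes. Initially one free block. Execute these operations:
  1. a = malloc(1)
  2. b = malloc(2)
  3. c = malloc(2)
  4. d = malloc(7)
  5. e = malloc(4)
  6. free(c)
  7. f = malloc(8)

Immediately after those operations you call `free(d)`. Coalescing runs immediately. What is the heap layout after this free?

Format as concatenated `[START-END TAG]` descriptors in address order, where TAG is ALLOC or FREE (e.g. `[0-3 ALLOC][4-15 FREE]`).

Op 1: a = malloc(1) -> a = 0; heap: [0-0 ALLOC][1-23 FREE]
Op 2: b = malloc(2) -> b = 1; heap: [0-0 ALLOC][1-2 ALLOC][3-23 FREE]
Op 3: c = malloc(2) -> c = 3; heap: [0-0 ALLOC][1-2 ALLOC][3-4 ALLOC][5-23 FREE]
Op 4: d = malloc(7) -> d = 5; heap: [0-0 ALLOC][1-2 ALLOC][3-4 ALLOC][5-11 ALLOC][12-23 FREE]
Op 5: e = malloc(4) -> e = 12; heap: [0-0 ALLOC][1-2 ALLOC][3-4 ALLOC][5-11 ALLOC][12-15 ALLOC][16-23 FREE]
Op 6: free(c) -> (freed c); heap: [0-0 ALLOC][1-2 ALLOC][3-4 FREE][5-11 ALLOC][12-15 ALLOC][16-23 FREE]
Op 7: f = malloc(8) -> f = 16; heap: [0-0 ALLOC][1-2 ALLOC][3-4 FREE][5-11 ALLOC][12-15 ALLOC][16-23 ALLOC]
free(d): d = 5 -> block [5-11 ALLOC]; mark free, coalesce with adjacent free neighbors -> [0-0 ALLOC][1-2 ALLOC][3-11 FREE][12-15 ALLOC][16-23 ALLOC]

Answer: [0-0 ALLOC][1-2 ALLOC][3-11 FREE][12-15 ALLOC][16-23 ALLOC]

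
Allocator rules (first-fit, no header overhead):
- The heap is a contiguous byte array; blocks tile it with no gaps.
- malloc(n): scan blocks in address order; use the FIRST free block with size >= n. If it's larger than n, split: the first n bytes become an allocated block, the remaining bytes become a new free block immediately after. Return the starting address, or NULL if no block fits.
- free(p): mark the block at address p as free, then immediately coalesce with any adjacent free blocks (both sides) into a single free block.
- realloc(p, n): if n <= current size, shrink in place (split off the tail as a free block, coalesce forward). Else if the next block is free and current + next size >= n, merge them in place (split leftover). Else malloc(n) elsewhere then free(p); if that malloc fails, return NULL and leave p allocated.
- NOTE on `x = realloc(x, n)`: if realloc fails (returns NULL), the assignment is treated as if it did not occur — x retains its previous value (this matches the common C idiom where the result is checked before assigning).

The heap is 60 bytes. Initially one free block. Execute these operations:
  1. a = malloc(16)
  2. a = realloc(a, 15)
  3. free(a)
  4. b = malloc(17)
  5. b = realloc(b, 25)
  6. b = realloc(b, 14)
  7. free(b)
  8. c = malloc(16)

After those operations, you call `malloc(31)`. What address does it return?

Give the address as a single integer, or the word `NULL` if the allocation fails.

Answer: 16

Derivation:
Op 1: a = malloc(16) -> a = 0; heap: [0-15 ALLOC][16-59 FREE]
Op 2: a = realloc(a, 15) -> a = 0; heap: [0-14 ALLOC][15-59 FREE]
Op 3: free(a) -> (freed a); heap: [0-59 FREE]
Op 4: b = malloc(17) -> b = 0; heap: [0-16 ALLOC][17-59 FREE]
Op 5: b = realloc(b, 25) -> b = 0; heap: [0-24 ALLOC][25-59 FREE]
Op 6: b = realloc(b, 14) -> b = 0; heap: [0-13 ALLOC][14-59 FREE]
Op 7: free(b) -> (freed b); heap: [0-59 FREE]
Op 8: c = malloc(16) -> c = 0; heap: [0-15 ALLOC][16-59 FREE]
malloc(31): first-fit scan over [0-15 ALLOC][16-59 FREE] -> 16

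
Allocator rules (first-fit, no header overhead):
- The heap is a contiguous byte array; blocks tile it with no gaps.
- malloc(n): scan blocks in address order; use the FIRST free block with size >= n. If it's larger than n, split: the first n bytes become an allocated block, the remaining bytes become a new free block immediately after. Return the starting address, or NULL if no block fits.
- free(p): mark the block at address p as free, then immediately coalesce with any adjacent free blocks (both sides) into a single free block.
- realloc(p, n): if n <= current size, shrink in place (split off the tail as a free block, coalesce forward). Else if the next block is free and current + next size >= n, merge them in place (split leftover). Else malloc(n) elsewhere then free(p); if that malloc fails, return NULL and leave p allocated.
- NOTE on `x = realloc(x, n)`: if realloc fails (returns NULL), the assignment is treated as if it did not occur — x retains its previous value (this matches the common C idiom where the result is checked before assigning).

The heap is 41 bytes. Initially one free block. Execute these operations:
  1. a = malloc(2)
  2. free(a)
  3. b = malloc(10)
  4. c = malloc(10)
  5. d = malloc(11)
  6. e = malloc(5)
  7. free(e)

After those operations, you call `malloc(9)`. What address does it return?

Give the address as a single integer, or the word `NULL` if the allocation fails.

Answer: 31

Derivation:
Op 1: a = malloc(2) -> a = 0; heap: [0-1 ALLOC][2-40 FREE]
Op 2: free(a) -> (freed a); heap: [0-40 FREE]
Op 3: b = malloc(10) -> b = 0; heap: [0-9 ALLOC][10-40 FREE]
Op 4: c = malloc(10) -> c = 10; heap: [0-9 ALLOC][10-19 ALLOC][20-40 FREE]
Op 5: d = malloc(11) -> d = 20; heap: [0-9 ALLOC][10-19 ALLOC][20-30 ALLOC][31-40 FREE]
Op 6: e = malloc(5) -> e = 31; heap: [0-9 ALLOC][10-19 ALLOC][20-30 ALLOC][31-35 ALLOC][36-40 FREE]
Op 7: free(e) -> (freed e); heap: [0-9 ALLOC][10-19 ALLOC][20-30 ALLOC][31-40 FREE]
malloc(9): first-fit scan over [0-9 ALLOC][10-19 ALLOC][20-30 ALLOC][31-40 FREE] -> 31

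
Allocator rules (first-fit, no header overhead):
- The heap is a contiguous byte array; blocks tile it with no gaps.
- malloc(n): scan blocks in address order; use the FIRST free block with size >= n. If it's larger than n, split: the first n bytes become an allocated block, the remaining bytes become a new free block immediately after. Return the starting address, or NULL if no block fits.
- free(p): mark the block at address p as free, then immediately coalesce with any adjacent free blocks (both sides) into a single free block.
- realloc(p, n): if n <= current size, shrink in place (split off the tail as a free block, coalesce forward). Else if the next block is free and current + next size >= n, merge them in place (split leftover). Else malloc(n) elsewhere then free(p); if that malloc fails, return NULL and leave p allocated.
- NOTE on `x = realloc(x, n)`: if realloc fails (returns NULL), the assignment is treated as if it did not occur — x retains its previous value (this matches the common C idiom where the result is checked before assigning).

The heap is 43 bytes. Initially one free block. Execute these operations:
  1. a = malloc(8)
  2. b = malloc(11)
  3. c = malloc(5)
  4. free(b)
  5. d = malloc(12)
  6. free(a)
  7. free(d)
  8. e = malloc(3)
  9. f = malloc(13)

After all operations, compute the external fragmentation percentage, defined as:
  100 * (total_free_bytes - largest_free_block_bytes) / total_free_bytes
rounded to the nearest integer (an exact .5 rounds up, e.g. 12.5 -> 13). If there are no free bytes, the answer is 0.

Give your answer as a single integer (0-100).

Op 1: a = malloc(8) -> a = 0; heap: [0-7 ALLOC][8-42 FREE]
Op 2: b = malloc(11) -> b = 8; heap: [0-7 ALLOC][8-18 ALLOC][19-42 FREE]
Op 3: c = malloc(5) -> c = 19; heap: [0-7 ALLOC][8-18 ALLOC][19-23 ALLOC][24-42 FREE]
Op 4: free(b) -> (freed b); heap: [0-7 ALLOC][8-18 FREE][19-23 ALLOC][24-42 FREE]
Op 5: d = malloc(12) -> d = 24; heap: [0-7 ALLOC][8-18 FREE][19-23 ALLOC][24-35 ALLOC][36-42 FREE]
Op 6: free(a) -> (freed a); heap: [0-18 FREE][19-23 ALLOC][24-35 ALLOC][36-42 FREE]
Op 7: free(d) -> (freed d); heap: [0-18 FREE][19-23 ALLOC][24-42 FREE]
Op 8: e = malloc(3) -> e = 0; heap: [0-2 ALLOC][3-18 FREE][19-23 ALLOC][24-42 FREE]
Op 9: f = malloc(13) -> f = 3; heap: [0-2 ALLOC][3-15 ALLOC][16-18 FREE][19-23 ALLOC][24-42 FREE]
Free blocks: [3 19] total_free=22 largest=19 -> 100*(22-19)/22 = 300/22 ≈ 13.636 -> rounds to 14

Answer: 14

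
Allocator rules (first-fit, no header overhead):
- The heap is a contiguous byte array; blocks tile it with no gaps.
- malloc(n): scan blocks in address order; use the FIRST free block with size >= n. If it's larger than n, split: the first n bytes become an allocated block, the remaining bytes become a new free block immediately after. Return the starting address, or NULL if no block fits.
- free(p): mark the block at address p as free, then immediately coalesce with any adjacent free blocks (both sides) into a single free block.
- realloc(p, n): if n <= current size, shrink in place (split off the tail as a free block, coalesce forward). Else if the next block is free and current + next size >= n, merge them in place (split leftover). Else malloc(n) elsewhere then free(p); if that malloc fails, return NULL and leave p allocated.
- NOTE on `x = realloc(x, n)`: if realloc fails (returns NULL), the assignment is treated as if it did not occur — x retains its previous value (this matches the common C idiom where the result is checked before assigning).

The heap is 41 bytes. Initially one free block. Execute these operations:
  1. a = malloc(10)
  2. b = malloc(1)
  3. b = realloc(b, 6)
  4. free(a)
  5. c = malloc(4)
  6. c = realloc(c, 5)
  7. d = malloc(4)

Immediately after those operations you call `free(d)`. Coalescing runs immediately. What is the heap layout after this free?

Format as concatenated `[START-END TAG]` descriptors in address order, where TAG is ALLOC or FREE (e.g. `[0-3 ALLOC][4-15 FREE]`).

Answer: [0-4 ALLOC][5-9 FREE][10-15 ALLOC][16-40 FREE]

Derivation:
Op 1: a = malloc(10) -> a = 0; heap: [0-9 ALLOC][10-40 FREE]
Op 2: b = malloc(1) -> b = 10; heap: [0-9 ALLOC][10-10 ALLOC][11-40 FREE]
Op 3: b = realloc(b, 6) -> b = 10; heap: [0-9 ALLOC][10-15 ALLOC][16-40 FREE]
Op 4: free(a) -> (freed a); heap: [0-9 FREE][10-15 ALLOC][16-40 FREE]
Op 5: c = malloc(4) -> c = 0; heap: [0-3 ALLOC][4-9 FREE][10-15 ALLOC][16-40 FREE]
Op 6: c = realloc(c, 5) -> c = 0; heap: [0-4 ALLOC][5-9 FREE][10-15 ALLOC][16-40 FREE]
Op 7: d = malloc(4) -> d = 5; heap: [0-4 ALLOC][5-8 ALLOC][9-9 FREE][10-15 ALLOC][16-40 FREE]
free(d): d = 5 -> block [5-8 ALLOC]; mark free, coalesce with adjacent free neighbors -> [0-4 ALLOC][5-9 FREE][10-15 ALLOC][16-40 FREE]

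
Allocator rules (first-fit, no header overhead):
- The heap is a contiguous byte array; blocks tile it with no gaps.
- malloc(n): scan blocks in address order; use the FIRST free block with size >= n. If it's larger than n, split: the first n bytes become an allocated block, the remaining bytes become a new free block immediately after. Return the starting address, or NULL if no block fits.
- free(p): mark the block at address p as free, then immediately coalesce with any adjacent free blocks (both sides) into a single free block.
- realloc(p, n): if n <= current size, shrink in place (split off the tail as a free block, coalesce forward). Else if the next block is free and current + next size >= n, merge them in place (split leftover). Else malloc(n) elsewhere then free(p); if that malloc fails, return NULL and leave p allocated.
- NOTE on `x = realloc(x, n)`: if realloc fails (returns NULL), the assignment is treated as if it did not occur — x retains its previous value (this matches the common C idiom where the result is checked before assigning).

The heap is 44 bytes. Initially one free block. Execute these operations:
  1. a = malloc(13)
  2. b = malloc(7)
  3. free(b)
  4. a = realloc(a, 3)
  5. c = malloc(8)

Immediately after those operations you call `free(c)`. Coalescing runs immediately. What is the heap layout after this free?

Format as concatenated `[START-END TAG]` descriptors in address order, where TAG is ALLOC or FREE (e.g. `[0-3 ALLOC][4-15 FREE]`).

Op 1: a = malloc(13) -> a = 0; heap: [0-12 ALLOC][13-43 FREE]
Op 2: b = malloc(7) -> b = 13; heap: [0-12 ALLOC][13-19 ALLOC][20-43 FREE]
Op 3: free(b) -> (freed b); heap: [0-12 ALLOC][13-43 FREE]
Op 4: a = realloc(a, 3) -> a = 0; heap: [0-2 ALLOC][3-43 FREE]
Op 5: c = malloc(8) -> c = 3; heap: [0-2 ALLOC][3-10 ALLOC][11-43 FREE]
free(c): c = 3 -> block [3-10 ALLOC]; mark free, coalesce with adjacent free neighbors -> [0-2 ALLOC][3-43 FREE]

Answer: [0-2 ALLOC][3-43 FREE]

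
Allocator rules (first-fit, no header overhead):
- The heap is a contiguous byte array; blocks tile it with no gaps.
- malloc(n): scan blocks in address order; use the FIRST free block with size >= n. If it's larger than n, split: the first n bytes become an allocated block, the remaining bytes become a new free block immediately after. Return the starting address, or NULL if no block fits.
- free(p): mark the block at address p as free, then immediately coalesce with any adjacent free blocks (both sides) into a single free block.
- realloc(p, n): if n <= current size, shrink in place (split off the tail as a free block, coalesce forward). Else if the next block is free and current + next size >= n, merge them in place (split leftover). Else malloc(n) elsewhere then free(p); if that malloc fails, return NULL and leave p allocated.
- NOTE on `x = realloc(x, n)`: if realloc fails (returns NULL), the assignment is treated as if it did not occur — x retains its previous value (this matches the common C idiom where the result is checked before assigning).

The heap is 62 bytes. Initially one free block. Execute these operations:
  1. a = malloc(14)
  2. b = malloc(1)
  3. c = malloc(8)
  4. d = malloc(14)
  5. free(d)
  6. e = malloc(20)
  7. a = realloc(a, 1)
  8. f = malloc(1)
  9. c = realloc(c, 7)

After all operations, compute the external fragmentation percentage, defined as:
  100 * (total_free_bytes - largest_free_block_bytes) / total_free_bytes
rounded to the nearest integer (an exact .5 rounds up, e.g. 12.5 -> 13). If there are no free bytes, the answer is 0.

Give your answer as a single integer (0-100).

Op 1: a = malloc(14) -> a = 0; heap: [0-13 ALLOC][14-61 FREE]
Op 2: b = malloc(1) -> b = 14; heap: [0-13 ALLOC][14-14 ALLOC][15-61 FREE]
Op 3: c = malloc(8) -> c = 15; heap: [0-13 ALLOC][14-14 ALLOC][15-22 ALLOC][23-61 FREE]
Op 4: d = malloc(14) -> d = 23; heap: [0-13 ALLOC][14-14 ALLOC][15-22 ALLOC][23-36 ALLOC][37-61 FREE]
Op 5: free(d) -> (freed d); heap: [0-13 ALLOC][14-14 ALLOC][15-22 ALLOC][23-61 FREE]
Op 6: e = malloc(20) -> e = 23; heap: [0-13 ALLOC][14-14 ALLOC][15-22 ALLOC][23-42 ALLOC][43-61 FREE]
Op 7: a = realloc(a, 1) -> a = 0; heap: [0-0 ALLOC][1-13 FREE][14-14 ALLOC][15-22 ALLOC][23-42 ALLOC][43-61 FREE]
Op 8: f = malloc(1) -> f = 1; heap: [0-0 ALLOC][1-1 ALLOC][2-13 FREE][14-14 ALLOC][15-22 ALLOC][23-42 ALLOC][43-61 FREE]
Op 9: c = realloc(c, 7) -> c = 15; heap: [0-0 ALLOC][1-1 ALLOC][2-13 FREE][14-14 ALLOC][15-21 ALLOC][22-22 FREE][23-42 ALLOC][43-61 FREE]
Free blocks: [12 1 19] total_free=32 largest=19 -> 100*(32-19)/32 = 1300/32 = 40.625 -> rounds to 41

Answer: 41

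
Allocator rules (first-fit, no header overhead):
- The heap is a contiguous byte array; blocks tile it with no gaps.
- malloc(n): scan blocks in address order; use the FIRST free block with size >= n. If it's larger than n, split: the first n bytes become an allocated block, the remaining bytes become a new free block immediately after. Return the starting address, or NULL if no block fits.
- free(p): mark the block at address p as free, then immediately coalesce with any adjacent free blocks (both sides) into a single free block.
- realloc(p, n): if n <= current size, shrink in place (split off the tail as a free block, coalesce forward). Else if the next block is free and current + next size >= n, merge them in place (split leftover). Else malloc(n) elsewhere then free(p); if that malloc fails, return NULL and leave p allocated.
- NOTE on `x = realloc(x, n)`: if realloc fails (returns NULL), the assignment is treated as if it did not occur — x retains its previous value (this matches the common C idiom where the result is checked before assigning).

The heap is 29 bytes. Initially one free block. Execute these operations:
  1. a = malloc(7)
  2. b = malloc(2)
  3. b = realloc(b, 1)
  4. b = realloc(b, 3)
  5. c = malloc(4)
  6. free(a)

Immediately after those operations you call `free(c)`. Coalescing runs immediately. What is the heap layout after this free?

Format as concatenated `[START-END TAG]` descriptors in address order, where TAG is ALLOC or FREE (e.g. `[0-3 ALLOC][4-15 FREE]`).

Op 1: a = malloc(7) -> a = 0; heap: [0-6 ALLOC][7-28 FREE]
Op 2: b = malloc(2) -> b = 7; heap: [0-6 ALLOC][7-8 ALLOC][9-28 FREE]
Op 3: b = realloc(b, 1) -> b = 7; heap: [0-6 ALLOC][7-7 ALLOC][8-28 FREE]
Op 4: b = realloc(b, 3) -> b = 7; heap: [0-6 ALLOC][7-9 ALLOC][10-28 FREE]
Op 5: c = malloc(4) -> c = 10; heap: [0-6 ALLOC][7-9 ALLOC][10-13 ALLOC][14-28 FREE]
Op 6: free(a) -> (freed a); heap: [0-6 FREE][7-9 ALLOC][10-13 ALLOC][14-28 FREE]
free(c): c = 10 -> block [10-13 ALLOC]; mark free, coalesce with adjacent free neighbors -> [0-6 FREE][7-9 ALLOC][10-28 FREE]

Answer: [0-6 FREE][7-9 ALLOC][10-28 FREE]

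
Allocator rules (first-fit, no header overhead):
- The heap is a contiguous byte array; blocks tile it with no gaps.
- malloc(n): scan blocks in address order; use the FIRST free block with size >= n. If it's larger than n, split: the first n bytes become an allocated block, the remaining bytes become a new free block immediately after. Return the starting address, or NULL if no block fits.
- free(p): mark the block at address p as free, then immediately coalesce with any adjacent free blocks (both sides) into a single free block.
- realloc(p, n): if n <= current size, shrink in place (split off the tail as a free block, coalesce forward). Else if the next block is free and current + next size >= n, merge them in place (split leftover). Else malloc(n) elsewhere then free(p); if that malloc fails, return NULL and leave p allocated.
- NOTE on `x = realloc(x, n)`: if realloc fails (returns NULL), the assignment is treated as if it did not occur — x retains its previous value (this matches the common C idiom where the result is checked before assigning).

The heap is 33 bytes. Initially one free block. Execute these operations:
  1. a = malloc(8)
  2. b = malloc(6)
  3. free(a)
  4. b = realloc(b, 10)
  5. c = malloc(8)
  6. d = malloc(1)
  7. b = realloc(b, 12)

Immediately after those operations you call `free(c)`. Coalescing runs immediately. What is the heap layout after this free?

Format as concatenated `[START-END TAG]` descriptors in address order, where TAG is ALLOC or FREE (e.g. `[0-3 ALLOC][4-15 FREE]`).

Answer: [0-17 FREE][18-18 ALLOC][19-30 ALLOC][31-32 FREE]

Derivation:
Op 1: a = malloc(8) -> a = 0; heap: [0-7 ALLOC][8-32 FREE]
Op 2: b = malloc(6) -> b = 8; heap: [0-7 ALLOC][8-13 ALLOC][14-32 FREE]
Op 3: free(a) -> (freed a); heap: [0-7 FREE][8-13 ALLOC][14-32 FREE]
Op 4: b = realloc(b, 10) -> b = 8; heap: [0-7 FREE][8-17 ALLOC][18-32 FREE]
Op 5: c = malloc(8) -> c = 0; heap: [0-7 ALLOC][8-17 ALLOC][18-32 FREE]
Op 6: d = malloc(1) -> d = 18; heap: [0-7 ALLOC][8-17 ALLOC][18-18 ALLOC][19-32 FREE]
Op 7: b = realloc(b, 12) -> b = 19; heap: [0-7 ALLOC][8-17 FREE][18-18 ALLOC][19-30 ALLOC][31-32 FREE]
free(c): c = 0 -> block [0-7 ALLOC]; mark free, coalesce with adjacent free neighbors -> [0-17 FREE][18-18 ALLOC][19-30 ALLOC][31-32 FREE]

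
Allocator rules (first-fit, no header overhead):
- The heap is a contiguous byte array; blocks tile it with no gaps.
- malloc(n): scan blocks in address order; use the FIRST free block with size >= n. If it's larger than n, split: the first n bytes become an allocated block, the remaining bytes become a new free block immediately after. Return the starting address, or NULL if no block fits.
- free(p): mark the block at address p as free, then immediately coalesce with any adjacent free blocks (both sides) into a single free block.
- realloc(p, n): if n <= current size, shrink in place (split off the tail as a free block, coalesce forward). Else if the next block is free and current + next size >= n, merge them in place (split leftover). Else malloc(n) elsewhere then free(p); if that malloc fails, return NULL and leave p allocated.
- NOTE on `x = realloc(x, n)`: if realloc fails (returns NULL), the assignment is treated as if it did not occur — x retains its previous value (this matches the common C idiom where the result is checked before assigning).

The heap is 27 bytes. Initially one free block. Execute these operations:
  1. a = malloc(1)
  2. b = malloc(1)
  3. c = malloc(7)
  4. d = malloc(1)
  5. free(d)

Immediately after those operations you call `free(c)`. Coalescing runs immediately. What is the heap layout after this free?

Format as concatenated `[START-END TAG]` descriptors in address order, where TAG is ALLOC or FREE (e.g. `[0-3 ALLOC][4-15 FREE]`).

Op 1: a = malloc(1) -> a = 0; heap: [0-0 ALLOC][1-26 FREE]
Op 2: b = malloc(1) -> b = 1; heap: [0-0 ALLOC][1-1 ALLOC][2-26 FREE]
Op 3: c = malloc(7) -> c = 2; heap: [0-0 ALLOC][1-1 ALLOC][2-8 ALLOC][9-26 FREE]
Op 4: d = malloc(1) -> d = 9; heap: [0-0 ALLOC][1-1 ALLOC][2-8 ALLOC][9-9 ALLOC][10-26 FREE]
Op 5: free(d) -> (freed d); heap: [0-0 ALLOC][1-1 ALLOC][2-8 ALLOC][9-26 FREE]
free(c): c = 2 -> block [2-8 ALLOC]; mark free, coalesce with adjacent free neighbors -> [0-0 ALLOC][1-1 ALLOC][2-26 FREE]

Answer: [0-0 ALLOC][1-1 ALLOC][2-26 FREE]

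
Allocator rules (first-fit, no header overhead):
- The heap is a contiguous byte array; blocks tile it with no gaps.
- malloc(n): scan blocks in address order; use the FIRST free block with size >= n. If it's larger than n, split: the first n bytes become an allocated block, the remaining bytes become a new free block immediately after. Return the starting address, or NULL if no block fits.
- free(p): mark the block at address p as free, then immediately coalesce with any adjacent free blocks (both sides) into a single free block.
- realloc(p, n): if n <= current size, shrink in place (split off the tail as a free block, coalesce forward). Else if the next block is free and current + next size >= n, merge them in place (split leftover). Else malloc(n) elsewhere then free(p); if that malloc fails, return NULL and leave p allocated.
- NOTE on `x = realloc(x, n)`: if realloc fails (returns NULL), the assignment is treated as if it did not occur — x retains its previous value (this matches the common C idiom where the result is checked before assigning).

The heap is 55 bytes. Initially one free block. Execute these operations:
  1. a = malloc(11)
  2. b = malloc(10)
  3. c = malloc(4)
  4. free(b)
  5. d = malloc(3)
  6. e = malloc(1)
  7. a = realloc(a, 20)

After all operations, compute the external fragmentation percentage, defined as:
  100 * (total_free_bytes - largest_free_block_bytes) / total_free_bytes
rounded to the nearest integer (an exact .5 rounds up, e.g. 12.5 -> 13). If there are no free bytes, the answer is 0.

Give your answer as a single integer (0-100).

Answer: 59

Derivation:
Op 1: a = malloc(11) -> a = 0; heap: [0-10 ALLOC][11-54 FREE]
Op 2: b = malloc(10) -> b = 11; heap: [0-10 ALLOC][11-20 ALLOC][21-54 FREE]
Op 3: c = malloc(4) -> c = 21; heap: [0-10 ALLOC][11-20 ALLOC][21-24 ALLOC][25-54 FREE]
Op 4: free(b) -> (freed b); heap: [0-10 ALLOC][11-20 FREE][21-24 ALLOC][25-54 FREE]
Op 5: d = malloc(3) -> d = 11; heap: [0-10 ALLOC][11-13 ALLOC][14-20 FREE][21-24 ALLOC][25-54 FREE]
Op 6: e = malloc(1) -> e = 14; heap: [0-10 ALLOC][11-13 ALLOC][14-14 ALLOC][15-20 FREE][21-24 ALLOC][25-54 FREE]
Op 7: a = realloc(a, 20) -> a = 25; heap: [0-10 FREE][11-13 ALLOC][14-14 ALLOC][15-20 FREE][21-24 ALLOC][25-44 ALLOC][45-54 FREE]
Free blocks: [11 6 10] total_free=27 largest=11 -> 100*(27-11)/27 = 1600/27 ≈ 59.259 -> rounds to 59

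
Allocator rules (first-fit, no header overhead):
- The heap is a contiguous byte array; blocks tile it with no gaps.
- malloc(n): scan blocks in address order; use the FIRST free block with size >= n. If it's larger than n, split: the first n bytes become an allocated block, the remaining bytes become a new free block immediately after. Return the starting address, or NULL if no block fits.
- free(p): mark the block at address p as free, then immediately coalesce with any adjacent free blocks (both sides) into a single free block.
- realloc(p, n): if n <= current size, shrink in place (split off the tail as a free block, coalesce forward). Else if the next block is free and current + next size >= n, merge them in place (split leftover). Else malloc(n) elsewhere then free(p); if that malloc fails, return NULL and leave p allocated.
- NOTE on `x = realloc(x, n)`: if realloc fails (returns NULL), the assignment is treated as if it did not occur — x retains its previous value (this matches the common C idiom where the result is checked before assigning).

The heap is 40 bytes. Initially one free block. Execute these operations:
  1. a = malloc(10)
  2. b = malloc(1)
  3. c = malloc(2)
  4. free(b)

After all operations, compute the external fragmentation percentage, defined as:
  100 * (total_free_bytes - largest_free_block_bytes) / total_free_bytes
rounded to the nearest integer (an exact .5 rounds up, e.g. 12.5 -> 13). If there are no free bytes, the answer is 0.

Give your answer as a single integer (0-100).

Op 1: a = malloc(10) -> a = 0; heap: [0-9 ALLOC][10-39 FREE]
Op 2: b = malloc(1) -> b = 10; heap: [0-9 ALLOC][10-10 ALLOC][11-39 FREE]
Op 3: c = malloc(2) -> c = 11; heap: [0-9 ALLOC][10-10 ALLOC][11-12 ALLOC][13-39 FREE]
Op 4: free(b) -> (freed b); heap: [0-9 ALLOC][10-10 FREE][11-12 ALLOC][13-39 FREE]
Free blocks: [1 27] total_free=28 largest=27 -> 100*(28-27)/28 = 100/28 ≈ 3.571 -> rounds to 4

Answer: 4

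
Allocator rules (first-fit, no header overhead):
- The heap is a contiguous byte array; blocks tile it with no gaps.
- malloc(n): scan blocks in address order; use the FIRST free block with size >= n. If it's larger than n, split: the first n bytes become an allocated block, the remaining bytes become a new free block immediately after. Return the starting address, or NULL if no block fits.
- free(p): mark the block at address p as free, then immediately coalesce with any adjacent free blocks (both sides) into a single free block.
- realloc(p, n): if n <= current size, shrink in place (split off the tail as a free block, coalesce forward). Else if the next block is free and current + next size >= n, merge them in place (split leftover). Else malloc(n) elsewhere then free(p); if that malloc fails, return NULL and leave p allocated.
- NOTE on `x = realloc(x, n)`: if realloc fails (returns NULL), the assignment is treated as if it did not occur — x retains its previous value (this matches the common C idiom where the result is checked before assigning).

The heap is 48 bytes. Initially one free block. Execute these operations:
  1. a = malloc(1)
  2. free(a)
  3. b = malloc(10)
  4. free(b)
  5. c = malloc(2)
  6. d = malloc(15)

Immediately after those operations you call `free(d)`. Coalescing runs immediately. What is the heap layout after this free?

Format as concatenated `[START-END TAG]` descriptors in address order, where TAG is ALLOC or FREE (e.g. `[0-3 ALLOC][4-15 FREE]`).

Answer: [0-1 ALLOC][2-47 FREE]

Derivation:
Op 1: a = malloc(1) -> a = 0; heap: [0-0 ALLOC][1-47 FREE]
Op 2: free(a) -> (freed a); heap: [0-47 FREE]
Op 3: b = malloc(10) -> b = 0; heap: [0-9 ALLOC][10-47 FREE]
Op 4: free(b) -> (freed b); heap: [0-47 FREE]
Op 5: c = malloc(2) -> c = 0; heap: [0-1 ALLOC][2-47 FREE]
Op 6: d = malloc(15) -> d = 2; heap: [0-1 ALLOC][2-16 ALLOC][17-47 FREE]
free(d): d = 2 -> block [2-16 ALLOC]; mark free, coalesce with adjacent free neighbors -> [0-1 ALLOC][2-47 FREE]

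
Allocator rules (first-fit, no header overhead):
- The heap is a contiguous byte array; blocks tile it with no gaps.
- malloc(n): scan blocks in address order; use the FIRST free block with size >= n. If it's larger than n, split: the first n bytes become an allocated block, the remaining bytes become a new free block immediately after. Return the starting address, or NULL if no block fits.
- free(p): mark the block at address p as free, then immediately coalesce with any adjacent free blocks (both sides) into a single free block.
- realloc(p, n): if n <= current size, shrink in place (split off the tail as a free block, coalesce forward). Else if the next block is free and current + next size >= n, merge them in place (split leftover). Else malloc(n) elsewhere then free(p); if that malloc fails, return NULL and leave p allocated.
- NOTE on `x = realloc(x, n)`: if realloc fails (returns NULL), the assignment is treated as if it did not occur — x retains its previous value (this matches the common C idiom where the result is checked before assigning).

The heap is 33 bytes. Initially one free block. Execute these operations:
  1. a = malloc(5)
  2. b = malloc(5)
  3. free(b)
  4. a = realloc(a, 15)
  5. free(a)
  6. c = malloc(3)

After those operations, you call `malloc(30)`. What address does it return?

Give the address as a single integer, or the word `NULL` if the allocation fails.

Answer: 3

Derivation:
Op 1: a = malloc(5) -> a = 0; heap: [0-4 ALLOC][5-32 FREE]
Op 2: b = malloc(5) -> b = 5; heap: [0-4 ALLOC][5-9 ALLOC][10-32 FREE]
Op 3: free(b) -> (freed b); heap: [0-4 ALLOC][5-32 FREE]
Op 4: a = realloc(a, 15) -> a = 0; heap: [0-14 ALLOC][15-32 FREE]
Op 5: free(a) -> (freed a); heap: [0-32 FREE]
Op 6: c = malloc(3) -> c = 0; heap: [0-2 ALLOC][3-32 FREE]
malloc(30): first-fit scan over [0-2 ALLOC][3-32 FREE] -> 3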